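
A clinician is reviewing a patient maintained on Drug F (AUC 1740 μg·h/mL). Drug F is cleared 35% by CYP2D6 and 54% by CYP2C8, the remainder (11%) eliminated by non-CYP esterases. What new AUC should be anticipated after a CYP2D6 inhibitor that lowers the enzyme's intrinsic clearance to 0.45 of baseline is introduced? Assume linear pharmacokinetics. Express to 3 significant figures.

2.15 × 10³ μg·h/mL

The CYP2D6 pathway (35% of clearance) drops to 0.45× activity: 0.35 × 0.45 = 0.1575.
CYP2C8 (54%) and the residual 11% are unaffected.
Relative clearance = 0.1575 + 0.54 + 0.11 = 0.8075.
With dosing unchanged, AUC scales as 1/CL: 1740 / 0.8075 = 2.15 × 10³ μg·h/mL.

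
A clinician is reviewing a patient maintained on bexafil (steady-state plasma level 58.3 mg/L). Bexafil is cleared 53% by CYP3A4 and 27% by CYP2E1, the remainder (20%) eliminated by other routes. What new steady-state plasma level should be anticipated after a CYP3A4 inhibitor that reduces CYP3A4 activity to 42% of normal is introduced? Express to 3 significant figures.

CYP3A4: 0.53 × 0.42 = 0.2226
CYP2E1: 0.27 (unchanged)
Other: 0.2 (unchanged)
CL_new/CL_old = 0.2226 + 0.27 + 0.2 = 0.6926.
Steady-state plasma level ∝ 1/CL, so new value = 58.3 / 0.6926 = 84.2 mg/L.

84.2 mg/L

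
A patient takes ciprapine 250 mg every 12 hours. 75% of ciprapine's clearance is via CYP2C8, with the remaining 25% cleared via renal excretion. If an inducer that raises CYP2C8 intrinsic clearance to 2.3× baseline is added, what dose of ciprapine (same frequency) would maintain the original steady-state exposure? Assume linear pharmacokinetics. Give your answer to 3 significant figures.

The CYP2C8 pathway (75% of clearance) rises to 2.3× activity: 0.75 × 2.3 = 1.725.
The remaining 25% of clearance is unaffected.
CL_new/CL_old = 1.725 + 0.25 = 1.975.
Exposure is unchanged when dose changes in proportion to clearance. New dose = 250 mg × 1.975 = 494 mg.

494 mg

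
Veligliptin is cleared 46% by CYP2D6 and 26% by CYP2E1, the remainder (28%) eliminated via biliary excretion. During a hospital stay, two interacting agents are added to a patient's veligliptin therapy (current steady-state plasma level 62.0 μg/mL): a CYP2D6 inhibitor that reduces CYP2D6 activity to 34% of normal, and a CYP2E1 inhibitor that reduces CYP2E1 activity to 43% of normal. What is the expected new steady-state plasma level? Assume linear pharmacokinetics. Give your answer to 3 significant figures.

113 μg/mL

CYP2D6: 0.46 × 0.34 = 0.1564
CYP2E1: 0.26 × 0.43 = 0.1118
Other: 0.28 (unchanged)
New clearance relative to baseline: 0.1564 + 0.1118 + 0.28 = 0.5482.
Steady-state plasma level ∝ 1/CL: new value = 62.0 / 0.5482 = 113 μg/mL.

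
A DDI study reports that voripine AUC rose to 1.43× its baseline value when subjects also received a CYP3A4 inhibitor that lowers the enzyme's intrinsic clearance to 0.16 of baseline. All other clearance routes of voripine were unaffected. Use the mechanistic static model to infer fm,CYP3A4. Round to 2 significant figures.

CL'/CL = 1 / 1.43 = 0.6993
0.16·fm + (1 − fm) = 0.6993
fm = (0.6993 − 1) / (0.16 − 1) = 0.36

0.36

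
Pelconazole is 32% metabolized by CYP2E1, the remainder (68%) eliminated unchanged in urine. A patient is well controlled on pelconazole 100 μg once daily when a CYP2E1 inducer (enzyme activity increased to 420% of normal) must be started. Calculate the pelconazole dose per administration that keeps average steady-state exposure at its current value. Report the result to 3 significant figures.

The CYP2E1 pathway (32% of clearance) increases to 4.2× activity: 0.32 × 4.2 = 1.344.
The remaining 68% of clearance is unaffected.
Relative clearance = 1.344 + 0.68 = 2.024.
Exposure is unchanged when dose changes in proportion to clearance. New dose = 100 μg × 2.024 = 202 μg.

202 μg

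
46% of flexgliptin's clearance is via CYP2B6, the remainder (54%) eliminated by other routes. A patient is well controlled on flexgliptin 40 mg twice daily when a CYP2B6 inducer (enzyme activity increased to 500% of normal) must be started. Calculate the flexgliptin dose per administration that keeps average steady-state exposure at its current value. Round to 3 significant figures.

The CYP2B6 pathway (46% of clearance) is boosted to 5× activity: 0.46 × 5 = 2.3.
Non-CYP routes (54%) are unchanged.
CL_new/CL_old = 2.3 + 0.54 = 2.84.
Exposure is unchanged when dose changes in proportion to clearance. New dose = 40 mg × 2.84 = 114 mg.

114 mg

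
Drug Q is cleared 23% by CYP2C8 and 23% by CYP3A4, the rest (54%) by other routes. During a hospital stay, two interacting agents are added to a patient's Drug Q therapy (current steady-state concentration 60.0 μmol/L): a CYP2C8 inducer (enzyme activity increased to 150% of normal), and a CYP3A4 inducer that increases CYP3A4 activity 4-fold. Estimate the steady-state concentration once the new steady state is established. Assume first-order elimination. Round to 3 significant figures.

33.2 μmol/L

The CYP2C8 pathway (23% of clearance) rises to 1.5× activity: 0.23 × 1.5 = 0.345.
The CYP3A4 pathway (23% of clearance) increases to 4× activity: 0.23 × 4 = 0.92.
Non-CYP routes (54%) are unchanged.
New clearance relative to baseline: 0.345 + 0.92 + 0.54 = 1.805.
New steady-state concentration = 60.0 / 1.805 = 33.2 μmol/L (concentration scales inversely with clearance).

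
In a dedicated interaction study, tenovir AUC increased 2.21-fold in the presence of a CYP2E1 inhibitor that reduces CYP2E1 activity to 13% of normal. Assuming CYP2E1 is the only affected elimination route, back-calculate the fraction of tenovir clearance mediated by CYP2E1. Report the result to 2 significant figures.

Call the CYP2E1 fraction fm. After the interaction, CL_new/CL_old = fm × 0.13 + (1 − fm).
AUC ratio = 1 / (new CL fraction), so new CL fraction = 1 / 2.21 = 0.4525.
fm × 0.13 + 1 − fm = 0.4525  ⇒  fm × (0.13 − 1) = −0.5475  ⇒  fm = 0.63.

0.63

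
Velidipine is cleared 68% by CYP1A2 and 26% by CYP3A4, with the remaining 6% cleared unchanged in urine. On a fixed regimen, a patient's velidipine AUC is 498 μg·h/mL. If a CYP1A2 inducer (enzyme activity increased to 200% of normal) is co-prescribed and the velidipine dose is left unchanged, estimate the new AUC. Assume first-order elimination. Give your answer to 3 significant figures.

The CYP1A2 pathway (68% of clearance) is boosted to 2× activity: 0.68 × 2 = 1.36.
CYP3A4 (26%) and the residual 6% are unaffected.
CL_new/CL_old = 1.36 + 0.26 + 0.06 = 1.68.
With dosing unchanged, AUC scales as 1/CL: 498 / 1.68 = 296 μg·h/mL.

296 μg·h/mL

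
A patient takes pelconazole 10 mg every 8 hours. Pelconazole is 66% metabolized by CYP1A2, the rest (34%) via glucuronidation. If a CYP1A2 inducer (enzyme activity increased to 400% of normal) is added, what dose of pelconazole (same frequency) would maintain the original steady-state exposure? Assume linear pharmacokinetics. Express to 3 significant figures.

29.8 mg

The CYP1A2 pathway (66% of clearance) is boosted to 4× activity: 0.66 × 4 = 2.64.
Non-CYP routes (34%) are unchanged.
New clearance relative to baseline: 2.64 + 0.34 = 2.98.
To maintain the same steady-state level, dose must scale with clearance: new dose = 10 × 2.98 = 29.8 mg.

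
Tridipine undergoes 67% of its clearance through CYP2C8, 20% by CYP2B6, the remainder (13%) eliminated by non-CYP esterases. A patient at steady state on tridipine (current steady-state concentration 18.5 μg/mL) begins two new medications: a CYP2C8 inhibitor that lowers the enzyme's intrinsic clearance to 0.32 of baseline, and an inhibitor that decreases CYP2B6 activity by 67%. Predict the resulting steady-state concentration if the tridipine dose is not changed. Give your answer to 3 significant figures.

45.1 μg/mL

The CYP2C8 pathway (67% of clearance) drops to 0.32× activity: 0.67 × 0.32 = 0.2144.
The CYP2B6 pathway (20% of clearance) is reduced to 0.33× activity: 0.2 × 0.33 = 0.066.
Non-CYP routes (13%) are unchanged.
CL_new/CL_old = 0.2144 + 0.066 + 0.13 = 0.4104.
Steady-state concentration ∝ 1/CL: new value = 18.5 / 0.4104 = 45.1 μg/mL.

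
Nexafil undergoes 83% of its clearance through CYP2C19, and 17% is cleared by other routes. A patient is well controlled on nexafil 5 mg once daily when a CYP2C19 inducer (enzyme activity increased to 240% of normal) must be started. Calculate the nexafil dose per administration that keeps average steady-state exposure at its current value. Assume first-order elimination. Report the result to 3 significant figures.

CYP2C19: 0.83 × 2.4 = 1.992
Other: 0.17 (unchanged)
Relative clearance = 1.992 + 0.17 = 2.162.
Exposure is unchanged when dose changes in proportion to clearance. New dose = 5 mg × 2.162 = 10.8 mg.

10.8 mg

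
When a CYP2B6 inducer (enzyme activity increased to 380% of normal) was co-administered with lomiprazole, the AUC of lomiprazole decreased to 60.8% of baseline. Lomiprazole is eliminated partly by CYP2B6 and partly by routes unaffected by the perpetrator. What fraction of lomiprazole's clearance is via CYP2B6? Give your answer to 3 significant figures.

0.230

Write x for the fraction cleared via CYP2B6. The observed AUC change means clearance rose to 1/0.608 = 1.645 of baseline.
Setting x·3.8 + (1 − x) = 1.645 and solving: x = (1.645 − 1)/(3.8 − 1) = 0.230.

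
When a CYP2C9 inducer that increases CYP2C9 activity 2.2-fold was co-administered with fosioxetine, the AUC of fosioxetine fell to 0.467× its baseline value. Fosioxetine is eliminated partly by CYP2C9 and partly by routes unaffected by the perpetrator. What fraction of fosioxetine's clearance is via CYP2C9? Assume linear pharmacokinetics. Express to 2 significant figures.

0.95

CL'/CL = 1 / 0.467 = 2.141
2.2·fm + (1 − fm) = 2.141
fm = (2.141 − 1) / (2.2 − 1) = 0.95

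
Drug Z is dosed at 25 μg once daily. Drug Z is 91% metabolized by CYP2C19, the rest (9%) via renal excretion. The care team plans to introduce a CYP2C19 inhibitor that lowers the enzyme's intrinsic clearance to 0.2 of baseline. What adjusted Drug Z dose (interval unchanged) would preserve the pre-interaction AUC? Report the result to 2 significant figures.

The CYP2C19 pathway (91% of clearance) falls to 0.2× activity: 0.91 × 0.2 = 0.182.
Non-CYP routes (9%) are unchanged.
New clearance relative to baseline: 0.182 + 0.09 = 0.272.
Css,avg = (dose rate)/CL, so holding Css fixed requires dose ∝ CL: 25 × 0.272 = 6.8 μg.

6.8 μg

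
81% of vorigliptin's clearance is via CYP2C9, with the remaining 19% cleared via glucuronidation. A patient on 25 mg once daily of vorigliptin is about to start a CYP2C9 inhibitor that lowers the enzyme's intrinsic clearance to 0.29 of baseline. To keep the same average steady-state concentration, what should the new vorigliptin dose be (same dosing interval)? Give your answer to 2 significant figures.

CYP2C9: 0.81 × 0.29 = 0.2349
Other: 0.19 (unchanged)
CL_new/CL_old = 0.2349 + 0.19 = 0.4249.
Exposure is unchanged when dose changes in proportion to clearance. New dose = 25 mg × 0.4249 = 11 mg.

11 mg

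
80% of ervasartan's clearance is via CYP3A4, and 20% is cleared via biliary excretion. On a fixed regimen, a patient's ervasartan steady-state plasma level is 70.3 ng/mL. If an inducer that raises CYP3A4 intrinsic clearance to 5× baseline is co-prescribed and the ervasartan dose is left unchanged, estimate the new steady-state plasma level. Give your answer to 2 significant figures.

17 ng/mL

CYP3A4: 0.8 × 5 = 4
Other: 0.2 (unchanged)
Relative clearance = 4 + 0.2 = 4.2.
New steady-state plasma level = baseline ÷ relative clearance = 70.3 / 4.2 = 17 ng/mL.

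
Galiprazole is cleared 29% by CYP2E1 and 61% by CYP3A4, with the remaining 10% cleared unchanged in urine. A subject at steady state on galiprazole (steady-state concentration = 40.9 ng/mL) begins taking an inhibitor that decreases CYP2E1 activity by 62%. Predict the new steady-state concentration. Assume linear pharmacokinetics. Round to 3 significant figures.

The CYP2E1 pathway (29% of clearance) is reduced to 0.38× activity: 0.29 × 0.38 = 0.1102.
CYP3A4 (61%) and the residual 10% are unaffected.
CL_new/CL_old = 0.1102 + 0.61 + 0.1 = 0.8202.
Steady-state concentration ∝ 1/CL, so new value = 40.9 / 0.8202 = 49.9 ng/mL.

49.9 ng/mL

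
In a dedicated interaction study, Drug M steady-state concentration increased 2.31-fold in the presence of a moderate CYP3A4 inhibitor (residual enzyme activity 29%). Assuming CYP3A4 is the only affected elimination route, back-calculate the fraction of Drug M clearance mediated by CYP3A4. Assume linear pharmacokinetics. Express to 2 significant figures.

Let x = fm,CYP3A4. Because steady-state concentration ∝ 1/CL, relative clearance fell to 1/2.31 = 0.4329.
Setting x·0.29 + (1 − x) = 0.4329 and solving: x = (0.4329 − 1)/(0.29 − 1) = 0.80.

0.80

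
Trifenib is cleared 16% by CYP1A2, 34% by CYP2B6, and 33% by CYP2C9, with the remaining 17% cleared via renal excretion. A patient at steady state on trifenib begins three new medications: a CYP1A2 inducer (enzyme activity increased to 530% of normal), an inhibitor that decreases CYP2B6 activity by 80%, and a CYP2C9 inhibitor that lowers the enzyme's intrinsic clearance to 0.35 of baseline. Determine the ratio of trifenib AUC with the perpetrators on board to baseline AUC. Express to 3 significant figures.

0.832

The CYP1A2 pathway (16% of clearance) rises to 5.3× activity: 0.16 × 5.3 = 0.848.
The CYP2B6 pathway (34% of clearance) drops to 0.2× activity: 0.34 × 0.2 = 0.068.
The CYP2C9 pathway (33% of clearance) drops to 0.35× activity: 0.33 × 0.35 = 0.1155.
The remaining 17% of clearance is unaffected.
Relative clearance = 0.848 + 0.068 + 0.1155 + 0.17 = 1.2015.
Because AUC varies inversely with clearance, the combined effect is 1 / 1.2015 = 0.832.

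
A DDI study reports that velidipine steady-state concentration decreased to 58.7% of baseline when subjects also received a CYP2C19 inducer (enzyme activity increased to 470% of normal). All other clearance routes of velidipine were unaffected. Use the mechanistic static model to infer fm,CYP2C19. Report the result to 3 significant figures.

0.190

Let fm be the CYP2C19 fraction. New clearance relative to baseline = fm × 4.7 + (1 − fm).
Steady-state concentration ratio = 1 / (new CL fraction), so new CL fraction = 1 / 0.587 = 1.704.
fm × 4.7 + 1 − fm = 1.704  ⇒  fm × (4.7 − 1) = 0.7036  ⇒  fm = 0.190.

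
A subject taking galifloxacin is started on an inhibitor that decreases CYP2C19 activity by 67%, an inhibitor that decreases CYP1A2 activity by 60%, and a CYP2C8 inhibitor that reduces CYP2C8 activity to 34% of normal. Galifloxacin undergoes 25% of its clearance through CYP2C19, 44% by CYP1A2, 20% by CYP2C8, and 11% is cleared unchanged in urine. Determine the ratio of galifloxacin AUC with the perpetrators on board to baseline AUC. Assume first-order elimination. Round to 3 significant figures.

CYP2C19: 0.25 × 0.33 = 0.0825
CYP1A2: 0.44 × 0.4 = 0.176
CYP2C8: 0.2 × 0.34 = 0.068
Other: 0.11 (unchanged)
CL_new/CL_old = 0.0825 + 0.176 + 0.068 + 0.11 = 0.4365.
Net AUC ratio = 1 / 0.4365 = 2.29.

2.29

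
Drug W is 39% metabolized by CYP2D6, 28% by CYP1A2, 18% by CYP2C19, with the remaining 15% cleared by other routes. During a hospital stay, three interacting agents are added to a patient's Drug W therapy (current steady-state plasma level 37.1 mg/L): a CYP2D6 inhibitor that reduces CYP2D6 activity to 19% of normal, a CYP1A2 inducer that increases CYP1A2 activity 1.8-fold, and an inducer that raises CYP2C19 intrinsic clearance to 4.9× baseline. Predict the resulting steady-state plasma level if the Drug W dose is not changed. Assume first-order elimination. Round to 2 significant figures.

23 mg/L

The CYP2D6 pathway (39% of clearance) drops to 0.19× activity: 0.39 × 0.19 = 0.0741.
The CYP1A2 pathway (28% of clearance) increases to 1.8× activity: 0.28 × 1.8 = 0.504.
The CYP2C19 pathway (18% of clearance) increases to 4.9× activity: 0.18 × 4.9 = 0.882.
Non-CYP routes (15%) are unchanged.
Relative clearance = 0.0741 + 0.504 + 0.882 + 0.15 = 1.6101.
Dividing the baseline by the relative clearance: 37.1 / 1.6101 = 23 mg/L.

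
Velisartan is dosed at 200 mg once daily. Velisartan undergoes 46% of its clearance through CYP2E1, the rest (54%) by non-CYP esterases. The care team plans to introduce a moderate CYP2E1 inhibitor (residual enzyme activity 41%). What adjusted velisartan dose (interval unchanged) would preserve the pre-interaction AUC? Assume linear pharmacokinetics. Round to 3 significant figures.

146 mg

The CYP2E1 pathway (46% of clearance) is reduced to 0.41× activity: 0.46 × 0.41 = 0.1886.
The remaining 54% of clearance is unaffected.
New clearance relative to baseline: 0.1886 + 0.54 = 0.7286.
Css,avg = (dose rate)/CL, so holding Css fixed requires dose ∝ CL: 200 × 0.7286 = 146 mg.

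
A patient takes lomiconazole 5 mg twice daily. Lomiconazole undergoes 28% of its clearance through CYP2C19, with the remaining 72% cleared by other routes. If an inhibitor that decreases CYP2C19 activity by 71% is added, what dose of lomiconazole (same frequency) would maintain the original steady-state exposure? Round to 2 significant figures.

The CYP2C19 pathway (28% of clearance) falls to 0.29× activity: 0.28 × 0.29 = 0.0812.
Non-CYP routes (72%) are unchanged.
Relative clearance = 0.0812 + 0.72 = 0.8012.
To maintain the same steady-state level, dose must scale with clearance: new dose = 5 × 0.8012 = 4.0 mg.

4.0 mg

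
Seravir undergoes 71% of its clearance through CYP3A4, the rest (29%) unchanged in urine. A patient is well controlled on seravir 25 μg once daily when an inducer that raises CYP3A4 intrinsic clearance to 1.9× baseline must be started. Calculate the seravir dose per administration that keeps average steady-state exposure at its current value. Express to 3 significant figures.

CYP3A4: 0.71 × 1.9 = 1.349
Other: 0.29 (unchanged)
New clearance relative to baseline: 1.349 + 0.29 = 1.639.
Exposure is unchanged when dose changes in proportion to clearance. New dose = 25 μg × 1.639 = 41.0 μg.

41.0 μg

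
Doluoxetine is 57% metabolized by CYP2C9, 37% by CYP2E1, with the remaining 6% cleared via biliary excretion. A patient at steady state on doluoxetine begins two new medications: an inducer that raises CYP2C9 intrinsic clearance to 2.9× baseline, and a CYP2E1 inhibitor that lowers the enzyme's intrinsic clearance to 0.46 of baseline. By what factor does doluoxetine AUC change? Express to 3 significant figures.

The CYP2C9 pathway (57% of clearance) is boosted to 2.9× activity: 0.57 × 2.9 = 1.653.
The CYP2E1 pathway (37% of clearance) drops to 0.46× activity: 0.37 × 0.46 = 0.1702.
The remaining 6% of clearance is unaffected.
Relative clearance = 1.653 + 0.1702 + 0.06 = 1.8832.
AUC ∝ 1/CL: fold-change = 1 / 1.8832 = 0.531.

0.531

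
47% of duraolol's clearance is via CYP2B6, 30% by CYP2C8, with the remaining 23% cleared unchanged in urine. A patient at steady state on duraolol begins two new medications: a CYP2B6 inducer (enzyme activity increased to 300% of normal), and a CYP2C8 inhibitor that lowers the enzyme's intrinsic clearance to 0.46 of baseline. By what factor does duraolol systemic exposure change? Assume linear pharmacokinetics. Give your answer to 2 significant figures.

CYP2B6: 0.47 × 3 = 1.41
CYP2C8: 0.3 × 0.46 = 0.138
Other: 0.23 (unchanged)
Relative clearance = 1.41 + 0.138 + 0.23 = 1.778.
Systemic exposure ∝ 1/CL: fold-change = 1 / 1.778 = 0.56.

0.56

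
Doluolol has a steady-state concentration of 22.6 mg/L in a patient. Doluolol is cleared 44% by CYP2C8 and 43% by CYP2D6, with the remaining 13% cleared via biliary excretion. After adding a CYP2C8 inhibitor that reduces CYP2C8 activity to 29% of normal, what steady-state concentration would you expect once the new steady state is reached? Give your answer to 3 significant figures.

32.9 mg/L

The CYP2C8 pathway (44% of clearance) falls to 0.29× activity: 0.44 × 0.29 = 0.1276.
CYP2D6 (43%) and the residual 13% are unaffected.
New clearance relative to baseline: 0.1276 + 0.43 + 0.13 = 0.6876.
Steady-state concentration ∝ 1/CL, so new value = 22.6 / 0.6876 = 32.9 mg/L.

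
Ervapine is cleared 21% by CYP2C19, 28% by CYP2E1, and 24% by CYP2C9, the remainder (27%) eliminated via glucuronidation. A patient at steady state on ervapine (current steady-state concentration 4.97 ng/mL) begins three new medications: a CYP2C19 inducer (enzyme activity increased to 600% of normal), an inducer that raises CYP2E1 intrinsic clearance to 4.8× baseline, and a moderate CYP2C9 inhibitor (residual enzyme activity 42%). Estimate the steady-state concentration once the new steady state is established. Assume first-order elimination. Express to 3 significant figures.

1.67 ng/mL

The CYP2C19 pathway (21% of clearance) increases to 6× activity: 0.21 × 6 = 1.26.
The CYP2E1 pathway (28% of clearance) rises to 4.8× activity: 0.28 × 4.8 = 1.344.
The CYP2C9 pathway (24% of clearance) drops to 0.42× activity: 0.24 × 0.42 = 0.1008.
Non-CYP routes (27%) are unchanged.
New clearance relative to baseline: 1.26 + 1.344 + 0.1008 + 0.27 = 2.9748.
Steady-state concentration ∝ 1/CL: new value = 4.97 / 2.9748 = 1.67 ng/mL.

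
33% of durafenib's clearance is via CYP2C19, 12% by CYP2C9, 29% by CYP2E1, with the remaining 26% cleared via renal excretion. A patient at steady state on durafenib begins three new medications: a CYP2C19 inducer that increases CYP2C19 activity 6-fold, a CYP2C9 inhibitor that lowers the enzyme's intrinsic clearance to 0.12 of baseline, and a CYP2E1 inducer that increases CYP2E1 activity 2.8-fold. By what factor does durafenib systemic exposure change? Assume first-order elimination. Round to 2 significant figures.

CYP2C19: 0.33 × 6 = 1.98
CYP2C9: 0.12 × 0.12 = 0.0144
CYP2E1: 0.29 × 2.8 = 0.812
Other: 0.26 (unchanged)
CL_new/CL_old = 1.98 + 0.0144 + 0.812 + 0.26 = 3.0664.
Net systemic exposure ratio = 1 / 3.0664 = 0.33.

0.33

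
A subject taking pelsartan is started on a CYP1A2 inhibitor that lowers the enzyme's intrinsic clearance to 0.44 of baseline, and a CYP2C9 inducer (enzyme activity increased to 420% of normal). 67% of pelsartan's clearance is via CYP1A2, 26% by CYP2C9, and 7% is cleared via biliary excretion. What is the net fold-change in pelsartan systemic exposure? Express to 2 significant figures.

The CYP1A2 pathway (67% of clearance) is reduced to 0.44× activity: 0.67 × 0.44 = 0.2948.
The CYP2C9 pathway (26% of clearance) is boosted to 4.2× activity: 0.26 × 4.2 = 1.092.
Non-CYP routes (7%) are unchanged.
CL_new/CL_old = 0.2948 + 1.092 + 0.07 = 1.4568.
Systemic exposure ∝ 1/CL: fold-change = 1 / 1.4568 = 0.69.

0.69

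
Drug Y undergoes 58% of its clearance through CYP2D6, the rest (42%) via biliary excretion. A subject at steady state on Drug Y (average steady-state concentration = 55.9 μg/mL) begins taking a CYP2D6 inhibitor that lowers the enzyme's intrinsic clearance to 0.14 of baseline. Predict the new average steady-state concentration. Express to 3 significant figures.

The CYP2D6 pathway (58% of clearance) falls to 0.14× activity: 0.58 × 0.14 = 0.0812.
Non-CYP routes (42%) are unchanged.
CL_new/CL_old = 0.0812 + 0.42 = 0.5012.
Average steady-state concentration ∝ 1/CL, so new value = 55.9 / 0.5012 = 112 μg/mL.

112 μg/mL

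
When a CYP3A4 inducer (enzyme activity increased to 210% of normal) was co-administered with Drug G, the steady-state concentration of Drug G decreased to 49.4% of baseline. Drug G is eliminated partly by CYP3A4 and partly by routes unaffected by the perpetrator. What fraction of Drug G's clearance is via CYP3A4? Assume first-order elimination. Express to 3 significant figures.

0.931

Call the CYP3A4 fraction fm. After the interaction, CL_new/CL_old = fm × 2.1 + (1 − fm).
Steady-state concentration ratio = 1 / (new CL fraction), so new CL fraction = 1 / 0.494 = 2.024.
fm × 2.1 + 1 − fm = 2.024  ⇒  fm × (2.1 − 1) = 1.024  ⇒  fm = 0.931.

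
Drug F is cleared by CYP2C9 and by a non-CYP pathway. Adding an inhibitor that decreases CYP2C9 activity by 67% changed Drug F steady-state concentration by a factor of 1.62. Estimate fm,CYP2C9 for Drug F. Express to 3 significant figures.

Write x for the fraction cleared via CYP2C9. The observed steady-state concentration change means clearance fell to 1/1.62 = 0.6173 of baseline.
Only the CYP2C9 route changed, so 0.6173 = x·0.33 + (1 − x), giving x = 0.571.

0.571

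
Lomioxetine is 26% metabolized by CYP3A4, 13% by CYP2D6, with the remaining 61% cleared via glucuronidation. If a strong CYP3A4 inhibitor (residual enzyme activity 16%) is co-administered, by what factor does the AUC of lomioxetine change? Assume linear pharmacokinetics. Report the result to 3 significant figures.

The CYP3A4 pathway (26% of clearance) falls to 0.16× activity: 0.26 × 0.16 = 0.0416.
CYP2D6 (13%) and the residual 61% are unaffected.
Relative clearance = 0.0416 + 0.13 + 0.61 = 0.7816.
AUC is inversely proportional to clearance, so the fold-change is 1 / 0.7816 = 1.28.

1.28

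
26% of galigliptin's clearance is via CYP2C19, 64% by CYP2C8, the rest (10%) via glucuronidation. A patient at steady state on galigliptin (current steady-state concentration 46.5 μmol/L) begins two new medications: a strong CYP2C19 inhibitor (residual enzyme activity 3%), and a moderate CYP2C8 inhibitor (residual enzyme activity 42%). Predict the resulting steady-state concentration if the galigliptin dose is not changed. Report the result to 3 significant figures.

123 μmol/L

The CYP2C19 pathway (26% of clearance) is reduced to 0.03× activity: 0.26 × 0.03 = 0.0078.
The CYP2C8 pathway (64% of clearance) is reduced to 0.42× activity: 0.64 × 0.42 = 0.2688.
The remaining 10% of clearance is unaffected.
Relative clearance = 0.0078 + 0.2688 + 0.1 = 0.3766.
Steady-state concentration ∝ 1/CL: new value = 46.5 / 0.3766 = 123 μmol/L.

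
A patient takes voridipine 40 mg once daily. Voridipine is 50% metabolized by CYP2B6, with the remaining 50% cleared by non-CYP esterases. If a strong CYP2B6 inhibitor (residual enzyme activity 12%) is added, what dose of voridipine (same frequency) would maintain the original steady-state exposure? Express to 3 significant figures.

22.4 mg

The CYP2B6 pathway (50% of clearance) drops to 0.12× activity: 0.5 × 0.12 = 0.06.
The remaining 50% of clearance is unaffected.
Relative clearance = 0.06 + 0.5 = 0.56.
To maintain the same steady-state level, dose must scale with clearance: new dose = 40 × 0.56 = 22.4 mg.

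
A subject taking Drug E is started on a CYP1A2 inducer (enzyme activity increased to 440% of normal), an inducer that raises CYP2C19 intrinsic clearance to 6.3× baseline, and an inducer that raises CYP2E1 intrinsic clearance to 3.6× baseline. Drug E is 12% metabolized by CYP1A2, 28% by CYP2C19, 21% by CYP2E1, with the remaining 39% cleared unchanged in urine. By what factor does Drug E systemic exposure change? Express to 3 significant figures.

0.291

CYP1A2: 0.12 × 4.4 = 0.528
CYP2C19: 0.28 × 6.3 = 1.764
CYP2E1: 0.21 × 3.6 = 0.756
Other: 0.39 (unchanged)
New clearance relative to baseline: 0.528 + 1.764 + 0.756 + 0.39 = 3.438.
Net systemic exposure ratio = 1 / 3.438 = 0.291.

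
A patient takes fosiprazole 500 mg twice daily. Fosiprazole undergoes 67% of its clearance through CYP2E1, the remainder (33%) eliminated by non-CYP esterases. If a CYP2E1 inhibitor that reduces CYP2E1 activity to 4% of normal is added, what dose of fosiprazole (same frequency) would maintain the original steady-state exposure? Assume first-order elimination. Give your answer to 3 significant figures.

The CYP2E1 pathway (67% of clearance) is reduced to 0.04× activity: 0.67 × 0.04 = 0.0268.
The remaining 33% of clearance is unaffected.
CL_new/CL_old = 0.0268 + 0.33 = 0.3568.
Exposure is unchanged when dose changes in proportion to clearance. New dose = 500 mg × 0.3568 = 178 mg.

178 mg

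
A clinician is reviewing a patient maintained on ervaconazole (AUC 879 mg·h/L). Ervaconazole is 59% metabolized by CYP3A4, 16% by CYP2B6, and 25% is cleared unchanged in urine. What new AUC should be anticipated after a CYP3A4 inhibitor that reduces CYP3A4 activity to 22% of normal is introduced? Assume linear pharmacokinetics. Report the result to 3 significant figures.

The CYP3A4 pathway (59% of clearance) is reduced to 0.22× activity: 0.59 × 0.22 = 0.1298.
CYP2B6 (16%) and the residual 25% are unaffected.
New clearance relative to baseline: 0.1298 + 0.16 + 0.25 = 0.5398.
With dosing unchanged, AUC scales as 1/CL: 879 / 0.5398 = 1.63 × 10³ mg·h/L.

1.63 × 10³ mg·h/L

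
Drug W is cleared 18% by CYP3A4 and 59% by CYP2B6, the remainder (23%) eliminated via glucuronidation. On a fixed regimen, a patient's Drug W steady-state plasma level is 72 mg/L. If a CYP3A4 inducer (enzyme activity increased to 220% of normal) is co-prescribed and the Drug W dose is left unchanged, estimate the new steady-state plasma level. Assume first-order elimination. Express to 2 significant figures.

CYP3A4: 0.18 × 2.2 = 0.396
CYP2B6: 0.59 (unchanged)
Other: 0.23 (unchanged)
Relative clearance = 0.396 + 0.59 + 0.23 = 1.216.
With dosing unchanged, steady-state plasma level scales as 1/CL: 72 / 1.216 = 59 mg/L.

59 mg/L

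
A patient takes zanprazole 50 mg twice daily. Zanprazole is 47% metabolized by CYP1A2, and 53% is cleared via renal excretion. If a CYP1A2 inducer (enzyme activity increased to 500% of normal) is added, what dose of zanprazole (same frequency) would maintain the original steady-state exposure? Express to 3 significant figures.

The CYP1A2 pathway (47% of clearance) increases to 5× activity: 0.47 × 5 = 2.35.
Non-CYP routes (53%) are unchanged.
Relative clearance = 2.35 + 0.53 = 2.88.
Exposure is unchanged when dose changes in proportion to clearance. New dose = 50 mg × 2.88 = 144 mg.

144 mg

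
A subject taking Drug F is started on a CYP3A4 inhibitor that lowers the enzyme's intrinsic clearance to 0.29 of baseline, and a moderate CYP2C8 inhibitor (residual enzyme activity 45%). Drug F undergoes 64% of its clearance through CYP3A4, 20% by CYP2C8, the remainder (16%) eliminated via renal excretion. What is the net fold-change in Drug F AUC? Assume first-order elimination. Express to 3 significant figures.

2.30

The CYP3A4 pathway (64% of clearance) falls to 0.29× activity: 0.64 × 0.29 = 0.1856.
The CYP2C8 pathway (20% of clearance) is reduced to 0.45× activity: 0.2 × 0.45 = 0.09.
Non-CYP routes (16%) are unchanged.
Relative clearance = 0.1856 + 0.09 + 0.16 = 0.4356.
AUC ∝ 1/CL: fold-change = 1 / 0.4356 = 2.30.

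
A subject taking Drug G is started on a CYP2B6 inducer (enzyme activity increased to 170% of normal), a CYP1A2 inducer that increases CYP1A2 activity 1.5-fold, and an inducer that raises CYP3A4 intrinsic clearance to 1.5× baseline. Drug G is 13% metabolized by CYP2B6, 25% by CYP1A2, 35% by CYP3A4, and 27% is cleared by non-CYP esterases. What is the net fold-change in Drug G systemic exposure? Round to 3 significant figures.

CYP2B6: 0.13 × 1.7 = 0.221
CYP1A2: 0.25 × 1.5 = 0.375
CYP3A4: 0.35 × 1.5 = 0.525
Other: 0.27 (unchanged)
CL_new/CL_old = 0.221 + 0.375 + 0.525 + 0.27 = 1.391.
Net systemic exposure ratio = 1 / 1.391 = 0.719.

0.719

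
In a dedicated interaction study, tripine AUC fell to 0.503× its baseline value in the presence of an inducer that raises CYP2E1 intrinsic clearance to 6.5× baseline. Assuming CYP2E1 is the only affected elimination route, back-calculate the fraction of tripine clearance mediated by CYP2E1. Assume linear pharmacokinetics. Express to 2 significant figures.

0.18

Let fm be the CYP2E1 fraction. New clearance relative to baseline = fm × 6.5 + (1 − fm).
AUC ratio = 1 / (new CL fraction), so new CL fraction = 1 / 0.503 = 1.988.
fm × 6.5 + 1 − fm = 1.988  ⇒  fm × (6.5 − 1) = 0.9881  ⇒  fm = 0.18.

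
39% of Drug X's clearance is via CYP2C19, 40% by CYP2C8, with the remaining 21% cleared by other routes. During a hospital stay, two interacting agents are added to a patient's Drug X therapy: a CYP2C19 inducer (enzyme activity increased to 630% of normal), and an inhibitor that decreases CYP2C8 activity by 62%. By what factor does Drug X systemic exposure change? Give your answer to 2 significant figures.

0.35

The CYP2C19 pathway (39% of clearance) increases to 6.3× activity: 0.39 × 6.3 = 2.457.
The CYP2C8 pathway (40% of clearance) drops to 0.38× activity: 0.4 × 0.38 = 0.152.
The remaining 21% of clearance is unaffected.
Relative clearance = 2.457 + 0.152 + 0.21 = 2.819.
Because systemic exposure varies inversely with clearance, the combined effect is 1 / 2.819 = 0.35.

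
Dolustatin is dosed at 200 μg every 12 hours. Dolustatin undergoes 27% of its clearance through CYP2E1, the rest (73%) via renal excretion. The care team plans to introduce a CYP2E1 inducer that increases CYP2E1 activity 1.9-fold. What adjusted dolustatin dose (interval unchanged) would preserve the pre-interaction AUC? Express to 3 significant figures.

249 μg

The CYP2E1 pathway (27% of clearance) rises to 1.9× activity: 0.27 × 1.9 = 0.513.
Non-CYP routes (73%) are unchanged.
CL_new/CL_old = 0.513 + 0.73 = 1.243.
Exposure is unchanged when dose changes in proportion to clearance. New dose = 200 μg × 1.243 = 249 μg.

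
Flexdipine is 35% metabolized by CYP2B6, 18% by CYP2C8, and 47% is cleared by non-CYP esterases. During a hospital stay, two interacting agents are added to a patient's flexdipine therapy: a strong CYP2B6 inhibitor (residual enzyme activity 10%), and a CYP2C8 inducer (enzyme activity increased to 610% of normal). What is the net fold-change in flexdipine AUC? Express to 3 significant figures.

0.624

The CYP2B6 pathway (35% of clearance) falls to 0.1× activity: 0.35 × 0.1 = 0.035.
The CYP2C8 pathway (18% of clearance) rises to 6.1× activity: 0.18 × 6.1 = 1.098.
Non-CYP routes (47%) are unchanged.
CL_new/CL_old = 0.035 + 1.098 + 0.47 = 1.603.
AUC ∝ 1/CL: fold-change = 1 / 1.603 = 0.624.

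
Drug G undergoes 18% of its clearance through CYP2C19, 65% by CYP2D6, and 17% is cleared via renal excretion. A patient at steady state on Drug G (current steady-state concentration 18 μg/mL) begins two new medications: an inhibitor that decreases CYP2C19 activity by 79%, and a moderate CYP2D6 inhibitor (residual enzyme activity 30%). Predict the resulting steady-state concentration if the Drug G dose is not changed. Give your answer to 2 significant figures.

45 μg/mL

The CYP2C19 pathway (18% of clearance) drops to 0.21× activity: 0.18 × 0.21 = 0.0378.
The CYP2D6 pathway (65% of clearance) falls to 0.3× activity: 0.65 × 0.3 = 0.195.
Non-CYP routes (17%) are unchanged.
Relative clearance = 0.0378 + 0.195 + 0.17 = 0.4028.
New steady-state concentration = 18 / 0.4028 = 45 μg/mL (concentration scales inversely with clearance).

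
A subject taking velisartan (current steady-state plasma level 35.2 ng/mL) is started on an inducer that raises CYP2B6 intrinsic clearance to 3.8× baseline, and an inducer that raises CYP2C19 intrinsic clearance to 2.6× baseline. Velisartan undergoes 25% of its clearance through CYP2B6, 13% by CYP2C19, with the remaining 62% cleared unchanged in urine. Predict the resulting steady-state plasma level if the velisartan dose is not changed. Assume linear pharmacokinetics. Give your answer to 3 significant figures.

18.4 ng/mL

The CYP2B6 pathway (25% of clearance) increases to 3.8× activity: 0.25 × 3.8 = 0.95.
The CYP2C19 pathway (13% of clearance) is boosted to 2.6× activity: 0.13 × 2.6 = 0.338.
The remaining 62% of clearance is unaffected.
Relative clearance = 0.95 + 0.338 + 0.62 = 1.908.
Dividing the baseline by the relative clearance: 35.2 / 1.908 = 18.4 ng/mL.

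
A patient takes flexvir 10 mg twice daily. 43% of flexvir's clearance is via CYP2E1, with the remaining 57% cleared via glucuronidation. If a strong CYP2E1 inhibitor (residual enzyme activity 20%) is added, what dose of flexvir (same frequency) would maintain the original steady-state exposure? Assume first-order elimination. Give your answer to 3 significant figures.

6.56 mg

The CYP2E1 pathway (43% of clearance) falls to 0.2× activity: 0.43 × 0.2 = 0.086.
Non-CYP routes (57%) are unchanged.
New clearance relative to baseline: 0.086 + 0.57 = 0.656.
Exposure is unchanged when dose changes in proportion to clearance. New dose = 10 mg × 0.656 = 6.56 mg.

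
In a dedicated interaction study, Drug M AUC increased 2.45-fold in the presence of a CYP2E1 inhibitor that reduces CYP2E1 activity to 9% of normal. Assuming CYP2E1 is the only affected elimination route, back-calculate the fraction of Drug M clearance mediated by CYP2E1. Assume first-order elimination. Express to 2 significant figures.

Write x for the fraction cleared via CYP2E1. The observed AUC change means clearance fell to 1/2.45 = 0.4082 of baseline.
Only the CYP2E1 route changed, so 0.4082 = x·0.09 + (1 − x), giving x = 0.65.

0.65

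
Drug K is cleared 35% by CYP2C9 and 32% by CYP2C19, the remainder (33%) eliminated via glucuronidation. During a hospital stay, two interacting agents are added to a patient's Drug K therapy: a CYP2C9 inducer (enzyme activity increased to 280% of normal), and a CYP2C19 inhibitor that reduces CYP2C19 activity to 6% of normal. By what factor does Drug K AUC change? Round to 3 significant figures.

The CYP2C9 pathway (35% of clearance) is boosted to 2.8× activity: 0.35 × 2.8 = 0.98.
The CYP2C19 pathway (32% of clearance) drops to 0.06× activity: 0.32 × 0.06 = 0.0192.
Non-CYP routes (33%) are unchanged.
CL_new/CL_old = 0.98 + 0.0192 + 0.33 = 1.3292.
Net AUC ratio = 1 / 1.3292 = 0.752.

0.752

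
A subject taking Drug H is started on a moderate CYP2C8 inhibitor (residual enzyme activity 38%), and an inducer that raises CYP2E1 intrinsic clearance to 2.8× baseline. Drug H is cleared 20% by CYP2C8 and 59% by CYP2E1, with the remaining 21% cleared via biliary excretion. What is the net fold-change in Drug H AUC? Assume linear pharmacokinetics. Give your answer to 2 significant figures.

The CYP2C8 pathway (20% of clearance) falls to 0.38× activity: 0.2 × 0.38 = 0.076.
The CYP2E1 pathway (59% of clearance) increases to 2.8× activity: 0.59 × 2.8 = 1.652.
The remaining 21% of clearance is unaffected.
New clearance relative to baseline: 0.076 + 1.652 + 0.21 = 1.938.
Net AUC ratio = 1 / 1.938 = 0.52.

0.52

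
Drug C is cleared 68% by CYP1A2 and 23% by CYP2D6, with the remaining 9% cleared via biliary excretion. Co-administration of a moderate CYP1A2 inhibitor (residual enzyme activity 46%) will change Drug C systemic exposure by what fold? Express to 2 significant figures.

The CYP1A2 pathway (68% of clearance) is reduced to 0.46× activity: 0.68 × 0.46 = 0.3128.
CYP2D6 (23%) and the residual 9% are unaffected.
CL_new/CL_old = 0.3128 + 0.23 + 0.09 = 0.6328.
Systemic exposure is inversely proportional to clearance, so the fold-change is 1 / 0.6328 = 1.6.

1.6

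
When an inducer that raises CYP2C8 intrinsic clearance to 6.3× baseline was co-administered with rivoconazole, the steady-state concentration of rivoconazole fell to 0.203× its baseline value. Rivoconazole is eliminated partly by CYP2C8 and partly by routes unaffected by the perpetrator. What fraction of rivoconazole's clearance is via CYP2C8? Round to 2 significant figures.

CL'/CL = 1 / 0.203 = 4.926
6.3·fm + (1 − fm) = 4.926
fm = (4.926 − 1) / (6.3 − 1) = 0.74

0.74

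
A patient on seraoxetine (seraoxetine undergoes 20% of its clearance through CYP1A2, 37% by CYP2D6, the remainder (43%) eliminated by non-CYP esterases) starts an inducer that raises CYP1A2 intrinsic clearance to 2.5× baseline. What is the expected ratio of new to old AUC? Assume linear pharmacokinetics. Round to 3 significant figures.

0.769

The CYP1A2 pathway (20% of clearance) is boosted to 2.5× activity: 0.2 × 2.5 = 0.5.
CYP2D6 (37%) and the residual 43% are unaffected.
New clearance relative to baseline: 0.5 + 0.37 + 0.43 = 1.3.
Since AUC ∝ 1/CL, the ratio is 1 / 1.3 = 0.769.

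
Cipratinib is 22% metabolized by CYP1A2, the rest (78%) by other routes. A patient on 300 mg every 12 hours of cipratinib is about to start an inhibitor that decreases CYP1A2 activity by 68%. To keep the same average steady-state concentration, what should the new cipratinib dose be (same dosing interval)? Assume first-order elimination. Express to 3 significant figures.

The CYP1A2 pathway (22% of clearance) drops to 0.32× activity: 0.22 × 0.32 = 0.0704.
Non-CYP routes (78%) are unchanged.
CL_new/CL_old = 0.0704 + 0.78 = 0.8504.
Exposure is unchanged when dose changes in proportion to clearance. New dose = 300 mg × 0.8504 = 255 mg.

255 mg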